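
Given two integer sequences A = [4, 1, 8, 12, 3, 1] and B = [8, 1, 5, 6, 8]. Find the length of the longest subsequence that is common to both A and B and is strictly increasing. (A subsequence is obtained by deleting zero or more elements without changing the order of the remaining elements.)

2

A longest common strictly increasing subsequence is 1, 8 (length 2); it appears in order in both A and B, and no longer such subsequence exists.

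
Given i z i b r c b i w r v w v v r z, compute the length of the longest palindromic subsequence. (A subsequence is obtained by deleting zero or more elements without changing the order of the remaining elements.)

One longest palindromic subsequence is zrvvvrz (positions 2,5,11,13,14,15,16); it reads the same forward and backward, and the interval DP gives dp[1][16] = 7.

7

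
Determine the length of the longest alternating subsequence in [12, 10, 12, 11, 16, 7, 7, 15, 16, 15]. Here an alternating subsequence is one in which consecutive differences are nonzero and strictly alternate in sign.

Track the best alternating length ending on an up-step vs a down-step at each position: up/down = 1/1, 1/2, 3/1, 3/4, 5/1, 1/6, 1/6, 7/6, 7/1, 7/8.
The maximum over both is 8; one such subsequence is 12, 10, 12, 11, 16, 7, 16, 15.

8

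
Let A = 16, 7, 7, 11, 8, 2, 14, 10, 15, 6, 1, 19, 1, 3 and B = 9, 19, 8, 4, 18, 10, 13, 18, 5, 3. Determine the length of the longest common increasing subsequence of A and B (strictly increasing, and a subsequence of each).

A longest common strictly increasing subsequence is 8, 10 (length 2); it appears in order in both A and B, and no longer such subsequence exists.

2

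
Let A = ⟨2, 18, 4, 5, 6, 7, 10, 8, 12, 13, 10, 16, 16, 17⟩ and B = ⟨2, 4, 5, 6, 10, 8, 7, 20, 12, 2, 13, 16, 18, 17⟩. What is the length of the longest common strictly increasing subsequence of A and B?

For each value that appears in both, track the longest common increasing run ending there.
The best achievable length is 9; one witness is 2, 4, 5, 6, 10, 12, 13, 16, 17 (A-positions 1,3,4,5,7,9,10,12,14, B-positions 1,2,3,4,5,9,11,12,14).

9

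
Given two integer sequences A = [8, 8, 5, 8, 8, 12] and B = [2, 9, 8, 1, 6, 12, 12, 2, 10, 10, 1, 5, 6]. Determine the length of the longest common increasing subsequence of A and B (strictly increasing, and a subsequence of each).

For each value that appears in both, track the longest common increasing run ending there.
The best achievable length is 2; one witness is 8, 12 (A-positions 1,6, B-positions 3,6).

2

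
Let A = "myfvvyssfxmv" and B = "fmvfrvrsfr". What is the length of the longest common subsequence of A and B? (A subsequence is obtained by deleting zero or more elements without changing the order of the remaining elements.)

5

A longest common subsequence is mfvsf (length 5); the LCS DP confirms no longer common subsequence exists.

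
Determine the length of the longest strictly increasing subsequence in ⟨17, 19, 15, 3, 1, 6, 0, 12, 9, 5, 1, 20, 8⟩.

4

Let dp[i] be the longest increasing subsequence ending at position i. Then dp = [1, 2, 1, 1, 1, 2, 1, 3, 3, 2, 2, 4, 3].
The maximum is 4; one witness is 3, 6, 12, 20 at positions 4,6,8,12.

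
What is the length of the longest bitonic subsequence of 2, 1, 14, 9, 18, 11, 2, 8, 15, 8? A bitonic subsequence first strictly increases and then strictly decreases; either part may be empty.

Let inc[i] be the LIS ending at i and dec[i] the longest strictly decreasing subsequence starting at i. inc = [1, 1, 2, 2, 3, 3, 2, 3, 4, 3], dec = [2, 1, 3, 2, 3, 2, 1, 1, 2, 1].
max_i inc[i]+dec[i]−1 = 5, with one witness 2, 14, 18, 15, 8.

5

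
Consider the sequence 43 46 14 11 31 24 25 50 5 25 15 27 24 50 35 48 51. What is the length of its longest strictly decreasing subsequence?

Scanning left to right, the best length ending at each element is: 43→1, 46→1, 14→2, 11→3, 31→2, 24→3, 25→3, 50→1, 5→4, 25→3, 15→4, 27→3, 24→4, 50→1, 35→2, 48→2, 51→1.
So the longest decreasing subsequence has length 4, e.g. 43, 14, 11, 5.

4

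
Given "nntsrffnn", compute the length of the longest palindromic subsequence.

6

One longest palindromic subsequence is nnffnn (positions 1,2,6,7,8,9); it reads the same forward and backward, and the interval DP gives dp[1][9] = 6.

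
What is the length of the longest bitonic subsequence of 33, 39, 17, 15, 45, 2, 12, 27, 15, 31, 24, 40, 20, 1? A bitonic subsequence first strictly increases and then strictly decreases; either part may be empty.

7

Let inc[i] be the LIS ending at i and dec[i] the longest strictly decreasing subsequence starting at i. inc = [1, 2, 1, 1, 3, 1, 2, 3, 3, 4, 4, 5, 4, 1], dec = [5, 5, 4, 3, 5, 2, 2, 4, 2, 4, 3, 3, 2, 1].
max_i inc[i]+dec[i]−1 = 7, with one witness 33, 39, 45, 31, 24, 20, 1.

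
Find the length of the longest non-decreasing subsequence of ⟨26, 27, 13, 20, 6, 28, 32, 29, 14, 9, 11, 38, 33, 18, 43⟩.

Let dp[i] be the longest non-decreasing subsequence ending at position i. Then dp = [1, 2, 1, 2, 1, 3, 4, 4, 2, 2, 3, 5, 5, 4, 6].
The maximum is 6; one witness is 26, 27, 28, 32, 38, 43 at positions 1,2,6,7,12,15.

6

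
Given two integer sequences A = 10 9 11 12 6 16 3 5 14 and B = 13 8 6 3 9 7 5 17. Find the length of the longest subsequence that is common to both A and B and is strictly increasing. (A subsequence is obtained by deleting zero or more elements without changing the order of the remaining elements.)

For each value that appears in both, track the longest common increasing run ending there.
The best achievable length is 2; one witness is 3, 5 (A-positions 7,8, B-positions 4,7).

2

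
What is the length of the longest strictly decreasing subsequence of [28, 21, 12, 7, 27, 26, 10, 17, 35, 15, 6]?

One longest decreasing subsequence is 28, 27, 26, 17, 15, 6 (positions 1,5,6,8,10,11), of length 6; no longer one exists.

6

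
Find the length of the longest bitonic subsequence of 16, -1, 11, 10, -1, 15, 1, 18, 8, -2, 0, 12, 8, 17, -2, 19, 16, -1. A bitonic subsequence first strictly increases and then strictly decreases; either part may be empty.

One longest bitonic subsequence is -1, 1, 8, 12, 17, 19, 16, -1 (positions 2,7,9,12,14,16,17,18): it rises to 19 then falls. Length 8 is optimal.

8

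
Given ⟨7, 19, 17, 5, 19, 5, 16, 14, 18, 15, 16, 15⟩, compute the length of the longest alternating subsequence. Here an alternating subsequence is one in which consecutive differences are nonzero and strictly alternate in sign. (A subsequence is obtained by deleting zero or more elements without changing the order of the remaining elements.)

Track the best alternating length ending on an up-step vs a down-step at each position: up/down = 1/1, 2/1, 2/3, 1/3, 4/1, 1/5, 6/5, 6/7, 8/5, 8/9, 10/9, 8/11.
The maximum over both is 11; one such subsequence is 7, 19, 17, 19, 5, 16, 14, 18, 15, 16, 15.

11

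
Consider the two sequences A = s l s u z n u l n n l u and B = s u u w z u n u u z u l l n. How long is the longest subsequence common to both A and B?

A longest common subsequence is suznuln (length 7); the LCS DP confirms no longer common subsequence exists.

7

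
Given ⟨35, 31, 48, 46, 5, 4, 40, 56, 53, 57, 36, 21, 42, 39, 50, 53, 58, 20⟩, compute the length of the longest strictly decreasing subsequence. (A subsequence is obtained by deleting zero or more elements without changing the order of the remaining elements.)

Let dp[i] be the longest decreasing subsequence ending at position i. Then dp = [1, 2, 1, 2, 3, 4, 3, 1, 2, 1, 4, 5, 3, 4, 3, 2, 1, 6].
The maximum is 6; one witness is 48, 46, 40, 36, 21, 20 at positions 3,4,7,11,12,18.

6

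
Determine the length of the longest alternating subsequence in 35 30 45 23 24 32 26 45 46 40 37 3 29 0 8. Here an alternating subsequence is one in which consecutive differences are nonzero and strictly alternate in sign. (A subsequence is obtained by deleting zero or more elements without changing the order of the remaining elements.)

A longest alternating subsequence is 35, 30, 45, 23, 32, 26, 45, 3, 29, 0, 8 (positions 1,2,3,4,6,7,8,12,13,14,15); its 10 consecutive differences strictly alternate in sign, and length 11 is optimal.

11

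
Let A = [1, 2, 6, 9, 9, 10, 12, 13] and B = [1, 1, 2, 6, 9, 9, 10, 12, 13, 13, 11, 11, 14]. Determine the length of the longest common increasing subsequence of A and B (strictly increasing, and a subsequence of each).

7

A longest common strictly increasing subsequence is 1, 2, 6, 9, 10, 12, 13 (length 7); it appears in order in both A and B, and no longer such subsequence exists.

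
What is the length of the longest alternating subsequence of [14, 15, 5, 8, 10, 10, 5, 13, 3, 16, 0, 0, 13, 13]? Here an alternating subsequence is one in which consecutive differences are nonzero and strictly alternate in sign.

10

Track the best alternating length ending on an up-step vs a down-step at each position: up/down = 1/1, 2/1, 1/3, 4/3, 4/3, 4/3, 1/5, 6/3, 1/7, 8/1, 1/9, 1/9, 10/9, 10/9.
The maximum over both is 10; one such subsequence is 14, 15, 5, 8, 5, 13, 3, 16, 0, 13.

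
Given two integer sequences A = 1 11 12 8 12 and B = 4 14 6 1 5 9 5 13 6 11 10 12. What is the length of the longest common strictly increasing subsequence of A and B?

3

For each value that appears in both, track the longest common increasing run ending there.
The best achievable length is 3; one witness is 1, 11, 12 (A-positions 1,2,3, B-positions 4,10,12).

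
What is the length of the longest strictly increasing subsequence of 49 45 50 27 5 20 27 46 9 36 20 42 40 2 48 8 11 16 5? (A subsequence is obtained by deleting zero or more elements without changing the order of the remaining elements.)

One longest increasing subsequence is 5, 20, 27, 36, 42, 48 (positions 5,6,7,10,12,15), of length 6; no longer one exists.

6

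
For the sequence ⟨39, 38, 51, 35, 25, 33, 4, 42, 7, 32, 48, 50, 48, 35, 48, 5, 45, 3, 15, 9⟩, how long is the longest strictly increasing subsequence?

5

Scanning left to right, the best length ending at each element is: 39→1, 38→1, 51→2, 35→1, 25→1, 33→2, 4→1, 42→3, 7→2, 32→3, 48→4, 50→5, 48→4, 35→4, 48→5, 5→2, 45→5, 3→1, 15→3, 9→3.
So the longest increasing subsequence has length 5, e.g. 25, 33, 42, 48, 50.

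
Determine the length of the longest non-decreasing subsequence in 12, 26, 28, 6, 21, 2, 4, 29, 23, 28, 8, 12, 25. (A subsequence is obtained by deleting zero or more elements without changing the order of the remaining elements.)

Scanning left to right, the best length ending at each element is: 12→1, 26→2, 28→3, 6→1, 21→2, 2→1, 4→2, 29→4, 23→3, 28→4, 8→3, 12→4, 25→5.
So the longest non-decreasing subsequence has length 5, e.g. 2, 4, 8, 12, 25.

5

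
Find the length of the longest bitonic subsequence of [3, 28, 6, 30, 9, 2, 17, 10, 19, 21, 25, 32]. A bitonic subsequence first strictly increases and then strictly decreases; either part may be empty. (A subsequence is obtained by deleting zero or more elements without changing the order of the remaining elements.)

8

One longest bitonic subsequence is 3, 6, 9, 17, 19, 21, 25, 32 (positions 1,3,5,7,9,10,11,12): it rises to 32 then falls. Length 8 is optimal.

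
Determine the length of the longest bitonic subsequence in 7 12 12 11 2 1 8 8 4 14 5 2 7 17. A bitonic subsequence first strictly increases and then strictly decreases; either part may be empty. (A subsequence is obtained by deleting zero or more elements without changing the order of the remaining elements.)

6

Let inc[i] be the LIS ending at i and dec[i] the longest strictly decreasing subsequence starting at i. inc = [1, 2, 2, 2, 1, 1, 2, 2, 2, 3, 3, 2, 4, 5], dec = [3, 5, 5, 4, 2, 1, 3, 3, 2, 3, 2, 1, 1, 1].
max_i inc[i]+dec[i]−1 = 6, with one witness 7, 12, 11, 8, 5, 2.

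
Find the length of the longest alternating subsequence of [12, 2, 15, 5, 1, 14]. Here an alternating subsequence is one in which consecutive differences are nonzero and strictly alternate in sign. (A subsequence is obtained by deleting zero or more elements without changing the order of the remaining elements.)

Track the best alternating length ending on an up-step vs a down-step at each position: up/down = 1/1, 1/2, 3/1, 3/4, 1/4, 5/4.
The maximum over both is 5; one such subsequence is 12, 2, 15, 5, 14.

5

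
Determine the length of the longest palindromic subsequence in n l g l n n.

5

Using dp[i][j] = 2 + dp[i+1][j−1] if the ends match, else max(dp[i+1][j], dp[i][j−1]):
dp[1][6] = 5. A witness is nlgln at positions 1,2,3,4,6.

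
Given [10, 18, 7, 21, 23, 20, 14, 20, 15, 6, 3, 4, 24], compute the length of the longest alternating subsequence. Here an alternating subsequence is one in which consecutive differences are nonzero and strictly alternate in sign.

8

Track the best alternating length ending on an up-step vs a down-step at each position: up/down = 1/1, 2/1, 1/3, 4/1, 4/1, 4/5, 4/5, 6/5, 6/7, 1/7, 1/7, 8/7, 8/1.
The maximum over both is 8; one such subsequence is 10, 18, 7, 21, 14, 20, 3, 4.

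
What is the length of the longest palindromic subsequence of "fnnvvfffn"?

5

Using dp[i][j] = 2 + dp[i+1][j−1] if the ends match, else max(dp[i+1][j], dp[i][j−1]):
dp[1][9] = 5. A witness is nfffn at positions 2,6,7,8,9.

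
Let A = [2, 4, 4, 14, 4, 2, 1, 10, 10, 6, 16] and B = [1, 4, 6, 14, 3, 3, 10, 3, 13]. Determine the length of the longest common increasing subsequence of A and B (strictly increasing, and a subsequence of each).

A longest common strictly increasing subsequence is 1, 6 (length 2); it appears in order in both A and B, and no longer such subsequence exists.

2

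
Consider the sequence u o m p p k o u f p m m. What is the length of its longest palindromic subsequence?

6

One longest palindromic subsequence is uoppou (positions 1,2,4,5,7,8); it reads the same forward and backward, and the interval DP gives dp[1][12] = 6.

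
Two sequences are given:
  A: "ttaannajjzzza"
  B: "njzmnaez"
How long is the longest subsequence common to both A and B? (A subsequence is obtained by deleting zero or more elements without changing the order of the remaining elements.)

Backtracking the LCS table gives one alignment: n (A5,B1) → n (A6,B5) → a (A7,B6) → z (A12,B8).
So the longest common subsequence has length 4.

4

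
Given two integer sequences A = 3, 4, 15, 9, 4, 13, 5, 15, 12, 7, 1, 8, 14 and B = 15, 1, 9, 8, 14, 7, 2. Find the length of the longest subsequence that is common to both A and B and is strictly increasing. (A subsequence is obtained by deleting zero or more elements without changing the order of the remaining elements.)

3

A longest common strictly increasing subsequence is 1, 8, 14 (length 3); it appears in order in both A and B, and no longer such subsequence exists.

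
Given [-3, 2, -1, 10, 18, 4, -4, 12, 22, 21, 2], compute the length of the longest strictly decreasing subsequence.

One longest decreasing subsequence is 2, -1, -4 (positions 2,3,7), of length 3; no longer one exists.

3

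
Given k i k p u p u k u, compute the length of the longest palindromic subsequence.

One longest palindromic subsequence is kupuk (positions 3,5,6,7,8); it reads the same forward and backward, and the interval DP gives dp[1][9] = 5.

5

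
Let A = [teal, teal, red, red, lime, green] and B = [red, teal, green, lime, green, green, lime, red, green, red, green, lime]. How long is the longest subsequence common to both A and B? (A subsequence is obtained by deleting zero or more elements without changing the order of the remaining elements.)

A longest common subsequence is teal, red, red, lime (length 4); the LCS DP confirms no longer common subsequence exists.

4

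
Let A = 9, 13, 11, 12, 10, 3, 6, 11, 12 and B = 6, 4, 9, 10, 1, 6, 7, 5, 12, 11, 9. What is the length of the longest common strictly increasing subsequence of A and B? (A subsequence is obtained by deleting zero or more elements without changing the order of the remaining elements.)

3

For each value that appears in both, track the longest common increasing run ending there.
The best achievable length is 3; one witness is 9, 10, 12 (A-positions 1,5,9, B-positions 3,4,9).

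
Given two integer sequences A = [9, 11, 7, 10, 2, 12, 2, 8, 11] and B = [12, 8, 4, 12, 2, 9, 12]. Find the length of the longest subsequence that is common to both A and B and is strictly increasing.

2

A longest common strictly increasing subsequence is 2, 12 (length 2); it appears in order in both A and B, and no longer such subsequence exists.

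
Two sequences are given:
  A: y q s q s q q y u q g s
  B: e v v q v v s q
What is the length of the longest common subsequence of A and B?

Backtracking the LCS table gives one alignment: q (A2,B4) → s (A5,B7) → q (A10,B8).
So the longest common subsequence has length 3.

3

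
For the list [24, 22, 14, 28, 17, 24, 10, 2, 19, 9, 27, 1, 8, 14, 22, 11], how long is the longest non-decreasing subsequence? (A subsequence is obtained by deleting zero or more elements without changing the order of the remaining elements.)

Let dp[i] be the longest non-decreasing subsequence ending at position i. Then dp = [1, 1, 1, 2, 2, 3, 1, 1, 3, 2, 4, 1, 2, 3, 4, 3].
The maximum is 4; one witness is 14, 17, 24, 27 at positions 3,5,6,11.

4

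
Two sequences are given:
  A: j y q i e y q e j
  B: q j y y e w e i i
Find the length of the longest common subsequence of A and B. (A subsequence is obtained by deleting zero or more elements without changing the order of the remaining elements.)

4

Backtracking the LCS table gives one alignment: j (A1,B2) → y (A2,B4) → e (A5,B5) → e (A8,B7).
So the longest common subsequence has length 4.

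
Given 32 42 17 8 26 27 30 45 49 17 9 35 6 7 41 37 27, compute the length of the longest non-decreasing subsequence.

6

One longest non-decreasing subsequence is 17, 26, 27, 30, 45, 49 (positions 3,5,6,7,8,9), of length 6; no longer one exists.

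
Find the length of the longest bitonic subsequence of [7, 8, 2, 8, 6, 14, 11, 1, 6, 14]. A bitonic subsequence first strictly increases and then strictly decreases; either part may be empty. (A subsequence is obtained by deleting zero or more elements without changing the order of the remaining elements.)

5

Let inc[i] be the LIS ending at i and dec[i] the longest strictly decreasing subsequence starting at i. inc = [1, 2, 1, 2, 2, 3, 3, 1, 2, 4], dec = [3, 3, 2, 3, 2, 3, 2, 1, 1, 1].
max_i inc[i]+dec[i]−1 = 5, with one witness 7, 8, 14, 11, 6.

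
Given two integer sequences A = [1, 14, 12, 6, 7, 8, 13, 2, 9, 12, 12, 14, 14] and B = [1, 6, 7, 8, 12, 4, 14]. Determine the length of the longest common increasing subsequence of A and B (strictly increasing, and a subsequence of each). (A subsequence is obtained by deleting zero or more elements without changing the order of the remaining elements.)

6

A longest common strictly increasing subsequence is 1, 6, 7, 8, 12, 14 (length 6); it appears in order in both A and B, and no longer such subsequence exists.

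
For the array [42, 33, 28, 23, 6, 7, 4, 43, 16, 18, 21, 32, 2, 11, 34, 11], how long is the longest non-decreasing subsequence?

7

Let dp[i] be the longest non-decreasing subsequence ending at position i. Then dp = [1, 1, 1, 1, 1, 2, 1, 3, 3, 4, 5, 6, 1, 3, 7, 4].
The maximum is 7; one witness is 6, 7, 16, 18, 21, 32, 34 at positions 5,6,9,10,11,12,15.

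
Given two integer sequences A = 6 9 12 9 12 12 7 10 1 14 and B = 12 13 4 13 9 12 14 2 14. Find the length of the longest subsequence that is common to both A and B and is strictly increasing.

A longest common strictly increasing subsequence is 9, 12, 14 (length 3); it appears in order in both A and B, and no longer such subsequence exists.

3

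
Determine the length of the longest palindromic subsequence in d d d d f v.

Using dp[i][j] = 2 + dp[i+1][j−1] if the ends match, else max(dp[i+1][j], dp[i][j−1]):
dp[1][6] = 4. A witness is dddd at positions 1,2,3,4.

4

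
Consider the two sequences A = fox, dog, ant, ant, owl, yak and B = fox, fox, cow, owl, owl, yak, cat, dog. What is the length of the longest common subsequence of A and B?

3

Backtracking the LCS table gives one alignment: fox (A1,B2) → owl (A5,B5) → yak (A6,B6).
So the longest common subsequence has length 3.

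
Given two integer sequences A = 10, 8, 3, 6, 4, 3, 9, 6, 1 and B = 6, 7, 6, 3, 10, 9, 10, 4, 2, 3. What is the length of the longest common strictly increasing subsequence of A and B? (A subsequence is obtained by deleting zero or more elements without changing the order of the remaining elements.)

A longest common strictly increasing subsequence is 6, 9 (length 2); it appears in order in both A and B, and no longer such subsequence exists.

2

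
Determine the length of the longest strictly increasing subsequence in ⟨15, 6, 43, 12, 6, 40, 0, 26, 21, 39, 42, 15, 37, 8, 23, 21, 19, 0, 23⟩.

5

Let dp[i] be the longest increasing subsequence ending at position i. Then dp = [1, 1, 2, 2, 1, 3, 1, 3, 3, 4, 5, 3, 4, 2, 4, 4, 4, 1, 5].
The maximum is 5; one witness is 6, 12, 26, 39, 42 at positions 2,4,8,10,11.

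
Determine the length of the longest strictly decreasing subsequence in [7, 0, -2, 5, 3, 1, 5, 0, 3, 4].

One longest decreasing subsequence is 7, 5, 3, 1, 0 (positions 1,4,5,6,8), of length 5; no longer one exists.

5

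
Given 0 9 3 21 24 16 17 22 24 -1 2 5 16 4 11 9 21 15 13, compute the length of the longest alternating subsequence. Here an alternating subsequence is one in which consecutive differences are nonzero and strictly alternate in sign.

13

A longest alternating subsequence is 0, 9, 3, 21, 16, 17, -1, 5, 4, 11, 9, 21, 15 (positions 1,2,3,4,6,7,10,12,14,15,16,17,18); its 12 consecutive differences strictly alternate in sign, and length 13 is optimal.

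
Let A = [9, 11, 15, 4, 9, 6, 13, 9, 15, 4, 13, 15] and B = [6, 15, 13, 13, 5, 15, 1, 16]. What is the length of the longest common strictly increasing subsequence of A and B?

For each value that appears in both, track the longest common increasing run ending there.
The best achievable length is 3; one witness is 6, 13, 15 (A-positions 6,7,9, B-positions 1,3,6).

3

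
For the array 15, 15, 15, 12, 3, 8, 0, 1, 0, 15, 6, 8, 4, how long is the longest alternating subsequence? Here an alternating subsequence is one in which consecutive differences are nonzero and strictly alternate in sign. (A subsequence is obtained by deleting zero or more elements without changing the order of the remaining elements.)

Track the best alternating length ending on an up-step vs a down-step at each position: up/down = 1/1, 1/1, 1/1, 1/2, 1/2, 3/2, 1/4, 5/4, 1/6, 7/1, 7/8, 9/8, 7/10.
The maximum over both is 10; one such subsequence is 15, 3, 8, 0, 1, 0, 15, 6, 8, 4.

10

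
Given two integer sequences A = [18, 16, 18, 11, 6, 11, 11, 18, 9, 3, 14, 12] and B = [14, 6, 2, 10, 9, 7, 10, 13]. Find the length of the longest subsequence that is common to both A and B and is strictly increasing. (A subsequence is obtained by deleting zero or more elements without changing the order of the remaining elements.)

2

For each value that appears in both, track the longest common increasing run ending there.
The best achievable length is 2; one witness is 6, 9 (A-positions 5,9, B-positions 2,5).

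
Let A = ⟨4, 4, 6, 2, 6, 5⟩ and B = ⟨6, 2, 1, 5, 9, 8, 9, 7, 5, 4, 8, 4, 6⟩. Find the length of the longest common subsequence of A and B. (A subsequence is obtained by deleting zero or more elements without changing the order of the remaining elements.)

Backtracking the LCS table gives one alignment: 4 (A1,B10) → 4 (A2,B12) → 6 (A5,B13).
So the longest common subsequence has length 3.

3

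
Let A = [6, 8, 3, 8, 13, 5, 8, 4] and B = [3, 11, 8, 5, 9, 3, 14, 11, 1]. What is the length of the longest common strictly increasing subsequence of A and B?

2

For each value that appears in both, track the longest common increasing run ending there.
The best achievable length is 2; one witness is 3, 8 (A-positions 3,4, B-positions 1,3).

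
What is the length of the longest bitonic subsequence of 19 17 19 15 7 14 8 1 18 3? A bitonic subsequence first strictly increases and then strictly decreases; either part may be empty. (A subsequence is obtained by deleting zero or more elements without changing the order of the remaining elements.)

Let inc[i] be the LIS ending at i and dec[i] the longest strictly decreasing subsequence starting at i. inc = [1, 1, 2, 1, 1, 2, 2, 1, 3, 2], dec = [6, 5, 5, 4, 2, 3, 2, 1, 2, 1].
max_i inc[i]+dec[i]−1 = 6, with one witness 19, 17, 15, 14, 8, 3.

6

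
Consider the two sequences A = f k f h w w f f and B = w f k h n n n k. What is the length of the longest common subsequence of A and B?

3

A longest common subsequence is fkh (length 3); the LCS DP confirms no longer common subsequence exists.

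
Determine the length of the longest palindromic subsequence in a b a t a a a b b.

Using dp[i][j] = 2 + dp[i+1][j−1] if the ends match, else max(dp[i+1][j], dp[i][j−1]):
dp[1][9] = 6. A witness is baaaab at positions 2,3,5,6,7,9.

6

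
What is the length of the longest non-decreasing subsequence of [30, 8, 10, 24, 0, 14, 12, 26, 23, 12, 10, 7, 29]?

Let dp[i] be the longest non-decreasing subsequence ending at position i. Then dp = [1, 1, 2, 3, 1, 3, 3, 4, 4, 4, 3, 2, 5].
The maximum is 5; one witness is 8, 10, 24, 26, 29 at positions 2,3,4,8,13.

5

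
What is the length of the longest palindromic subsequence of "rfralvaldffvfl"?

Using dp[i][j] = 2 + dp[i+1][j−1] if the ends match, else max(dp[i+1][j], dp[i][j−1]):
dp[1][14] = 6. A witness is lvffvl at positions 5,6,10,11,12,14.

6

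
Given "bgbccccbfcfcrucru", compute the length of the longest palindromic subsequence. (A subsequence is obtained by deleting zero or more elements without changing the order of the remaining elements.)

7

One longest palindromic subsequence is ccfcfcc (positions 6,7,9,10,11,12,15); it reads the same forward and backward, and the interval DP gives dp[1][17] = 7.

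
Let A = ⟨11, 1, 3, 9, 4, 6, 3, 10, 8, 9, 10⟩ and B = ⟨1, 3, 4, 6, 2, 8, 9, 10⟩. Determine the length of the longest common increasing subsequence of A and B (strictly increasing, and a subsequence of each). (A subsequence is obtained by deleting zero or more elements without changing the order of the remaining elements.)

7

A longest common strictly increasing subsequence is 1, 3, 4, 6, 8, 9, 10 (length 7); it appears in order in both A and B, and no longer such subsequence exists.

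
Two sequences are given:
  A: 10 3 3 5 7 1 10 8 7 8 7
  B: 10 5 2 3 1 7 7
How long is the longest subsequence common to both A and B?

5

A longest common subsequence is 10, 3, 1, 7, 7 (length 5); the LCS DP confirms no longer common subsequence exists.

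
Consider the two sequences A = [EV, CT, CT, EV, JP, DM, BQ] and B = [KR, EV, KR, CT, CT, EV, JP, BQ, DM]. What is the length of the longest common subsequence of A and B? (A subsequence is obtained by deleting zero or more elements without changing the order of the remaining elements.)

Backtracking the LCS table gives one alignment: EV (A1,B2) → CT (A2,B4) → CT (A3,B5) → EV (A4,B6) → JP (A5,B7) → DM (A6,B9).
So the longest common subsequence has length 6.

6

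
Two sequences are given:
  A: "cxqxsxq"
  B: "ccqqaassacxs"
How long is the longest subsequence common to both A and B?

Backtracking the LCS table gives one alignment: c (A1,B2) → q (A3,B4) → x (A4,B11) → s (A5,B12).
So the longest common subsequence has length 4.

4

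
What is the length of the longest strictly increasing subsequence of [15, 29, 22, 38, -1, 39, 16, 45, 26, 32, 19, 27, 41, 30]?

One longest increasing subsequence is 15, 29, 38, 39, 45 (positions 1,2,4,6,8), of length 5; no longer one exists.

5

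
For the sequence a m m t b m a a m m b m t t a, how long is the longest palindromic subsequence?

Using dp[i][j] = 2 + dp[i+1][j−1] if the ends match, else max(dp[i+1][j], dp[i][j−1]):
dp[1][15] = 10. A witness is atbmaambta at positions 1,4,5,6,7,8,10,11,14,15.

10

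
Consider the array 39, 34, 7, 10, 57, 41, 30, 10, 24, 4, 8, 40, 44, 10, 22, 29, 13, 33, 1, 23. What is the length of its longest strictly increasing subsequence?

6

One longest increasing subsequence is 7, 8, 10, 22, 29, 33 (positions 3,11,14,15,16,18), of length 6; no longer one exists.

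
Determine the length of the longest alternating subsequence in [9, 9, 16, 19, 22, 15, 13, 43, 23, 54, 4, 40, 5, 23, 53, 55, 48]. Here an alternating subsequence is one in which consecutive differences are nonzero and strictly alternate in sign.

11

A longest alternating subsequence is 9, 16, 15, 43, 23, 54, 4, 40, 5, 53, 48 (positions 1,3,6,8,9,10,11,12,13,15,17); its 10 consecutive differences strictly alternate in sign, and length 11 is optimal.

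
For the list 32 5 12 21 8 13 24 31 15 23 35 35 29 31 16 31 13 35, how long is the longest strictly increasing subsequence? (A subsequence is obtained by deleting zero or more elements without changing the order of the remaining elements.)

8

Let dp[i] be the longest increasing subsequence ending at position i. Then dp = [1, 1, 2, 3, 2, 3, 4, 5, 4, 5, 6, 6, 6, 7, 5, 7, 3, 8].
The maximum is 8; one witness is 5, 12, 13, 15, 23, 29, 31, 35 at positions 2,3,6,9,10,13,14,18.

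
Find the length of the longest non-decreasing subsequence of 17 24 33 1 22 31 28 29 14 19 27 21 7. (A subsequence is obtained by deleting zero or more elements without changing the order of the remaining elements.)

Let dp[i] be the longest non-decreasing subsequence ending at position i. Then dp = [1, 2, 3, 1, 2, 3, 3, 4, 2, 3, 4, 4, 2].
The maximum is 4; one witness is 17, 24, 28, 29 at positions 1,2,7,8.

4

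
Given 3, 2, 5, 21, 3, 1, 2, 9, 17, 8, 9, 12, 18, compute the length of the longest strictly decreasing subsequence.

Scanning left to right, the best length ending at each element is: 3→1, 2→2, 5→1, 21→1, 3→2, 1→3, 2→3, 9→2, 17→2, 8→3, 9→3, 12→3, 18→2.
So the longest decreasing subsequence has length 3, e.g. 3, 2, 1.

3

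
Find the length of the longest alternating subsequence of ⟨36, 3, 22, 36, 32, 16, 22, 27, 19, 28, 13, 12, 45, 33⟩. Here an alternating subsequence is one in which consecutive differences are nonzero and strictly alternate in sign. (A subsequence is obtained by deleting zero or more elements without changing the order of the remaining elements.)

A longest alternating subsequence is 36, 3, 22, 16, 22, 19, 28, 13, 45, 33 (positions 1,2,3,6,7,9,10,11,13,14); its 9 consecutive differences strictly alternate in sign, and length 10 is optimal.

10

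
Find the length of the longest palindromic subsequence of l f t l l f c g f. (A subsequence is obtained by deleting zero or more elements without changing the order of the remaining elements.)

One longest palindromic subsequence is fllf (positions 2,4,5,9); it reads the same forward and backward, and the interval DP gives dp[1][9] = 4.

4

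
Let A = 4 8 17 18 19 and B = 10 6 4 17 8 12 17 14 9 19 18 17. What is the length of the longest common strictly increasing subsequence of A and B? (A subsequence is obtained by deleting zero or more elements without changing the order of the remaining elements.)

For each value that appears in both, track the longest common increasing run ending there.
The best achievable length is 4; one witness is 4, 8, 17, 19 (A-positions 1,2,3,5, B-positions 3,5,7,10).

4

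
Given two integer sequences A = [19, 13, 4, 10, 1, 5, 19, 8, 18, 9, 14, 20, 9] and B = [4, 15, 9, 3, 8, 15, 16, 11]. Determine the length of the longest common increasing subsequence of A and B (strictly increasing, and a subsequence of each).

2

For each value that appears in both, track the longest common increasing run ending there.
The best achievable length is 2; one witness is 4, 9 (A-positions 3,10, B-positions 1,3).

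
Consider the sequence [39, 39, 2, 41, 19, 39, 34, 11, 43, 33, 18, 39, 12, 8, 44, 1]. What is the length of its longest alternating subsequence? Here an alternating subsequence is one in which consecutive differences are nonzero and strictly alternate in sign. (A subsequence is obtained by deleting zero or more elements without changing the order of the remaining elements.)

12

Track the best alternating length ending on an up-step vs a down-step at each position: up/down = 1/1, 1/1, 1/2, 3/1, 3/4, 5/4, 5/6, 3/6, 7/1, 7/8, 7/8, 9/8, 7/10, 3/10, 11/1, 1/12.
The maximum over both is 12; one such subsequence is 39, 2, 41, 19, 39, 34, 43, 33, 39, 12, 44, 1.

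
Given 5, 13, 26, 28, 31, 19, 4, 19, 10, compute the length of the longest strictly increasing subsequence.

5

Scanning left to right, the best length ending at each element is: 5→1, 13→2, 26→3, 28→4, 31→5, 19→3, 4→1, 19→3, 10→2.
So the longest increasing subsequence has length 5, e.g. 5, 13, 26, 28, 31.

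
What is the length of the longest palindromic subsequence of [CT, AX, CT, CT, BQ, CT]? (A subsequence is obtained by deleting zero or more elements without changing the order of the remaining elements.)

4

One longest palindromic subsequence is CT CT CT CT (positions 1,3,4,6); it reads the same forward and backward, and the interval DP gives dp[1][6] = 4.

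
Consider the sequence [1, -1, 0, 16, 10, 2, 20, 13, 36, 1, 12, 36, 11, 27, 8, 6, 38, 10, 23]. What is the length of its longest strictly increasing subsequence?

Scanning left to right, the best length ending at each element is: 1→1, -1→1, 0→2, 16→3, 10→3, 2→3, 20→4, 13→4, 36→5, 1→3, 12→4, 36→5, 11→4, 27→5, 8→4, 6→4, 38→6, 10→5, 23→6.
So the longest increasing subsequence has length 6, e.g. -1, 0, 16, 20, 36, 38.

6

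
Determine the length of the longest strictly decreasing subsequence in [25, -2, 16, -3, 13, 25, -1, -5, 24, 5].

5

One longest decreasing subsequence is 25, 16, 13, -1, -5 (positions 1,3,5,7,8), of length 5; no longer one exists.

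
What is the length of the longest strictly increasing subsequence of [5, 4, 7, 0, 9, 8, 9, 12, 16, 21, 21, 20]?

Scanning left to right, the best length ending at each element is: 5→1, 4→1, 7→2, 0→1, 9→3, 8→3, 9→4, 12→5, 16→6, 21→7, 21→7, 20→7.
So the longest increasing subsequence has length 7, e.g. 5, 7, 8, 9, 12, 16, 21.

7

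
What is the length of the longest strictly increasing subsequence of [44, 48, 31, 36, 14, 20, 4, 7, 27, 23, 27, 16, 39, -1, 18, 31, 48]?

Let dp[i] be the longest increasing subsequence ending at position i. Then dp = [1, 2, 1, 2, 1, 2, 1, 2, 3, 3, 4, 3, 5, 1, 4, 5, 6].
The maximum is 6; one witness is 14, 20, 23, 27, 39, 48 at positions 5,6,10,11,13,17.

6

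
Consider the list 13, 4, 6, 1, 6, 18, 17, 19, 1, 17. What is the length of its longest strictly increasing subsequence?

Scanning left to right, the best length ending at each element is: 13→1, 4→1, 6→2, 1→1, 6→2, 18→3, 17→3, 19→4, 1→1, 17→3.
So the longest increasing subsequence has length 4, e.g. 4, 6, 18, 19.

4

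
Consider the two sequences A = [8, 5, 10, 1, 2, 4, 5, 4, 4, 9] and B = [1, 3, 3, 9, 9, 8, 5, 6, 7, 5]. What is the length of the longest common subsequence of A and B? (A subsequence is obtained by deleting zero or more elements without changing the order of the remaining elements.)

3

Backtracking the LCS table gives one alignment: 8 (A1,B6) → 5 (A2,B7) → 5 (A7,B10).
So the longest common subsequence has length 3.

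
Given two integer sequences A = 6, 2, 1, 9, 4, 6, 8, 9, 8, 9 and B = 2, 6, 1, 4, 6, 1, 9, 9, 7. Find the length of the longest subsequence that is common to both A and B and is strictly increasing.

For each value that appears in both, track the longest common increasing run ending there.
The best achievable length is 4; one witness is 2, 4, 6, 9 (A-positions 2,5,6,8, B-positions 1,4,5,7).

4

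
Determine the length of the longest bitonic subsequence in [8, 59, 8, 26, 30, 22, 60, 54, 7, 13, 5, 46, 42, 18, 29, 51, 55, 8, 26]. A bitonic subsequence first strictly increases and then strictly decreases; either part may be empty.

Let inc[i] be the LIS ending at i and dec[i] the longest strictly decreasing subsequence starting at i. inc = [1, 2, 1, 2, 3, 2, 4, 4, 1, 2, 1, 4, 4, 3, 4, 5, 6, 2, 4], dec = [3, 6, 3, 4, 4, 3, 6, 5, 2, 2, 1, 4, 3, 2, 2, 2, 2, 1, 1].
max_i inc[i]+dec[i]−1 = 9, with one witness 8, 26, 30, 60, 54, 46, 42, 29, 26.

9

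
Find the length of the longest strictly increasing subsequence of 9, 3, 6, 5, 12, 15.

4

One longest increasing subsequence is 3, 6, 12, 15 (positions 2,3,5,6), of length 4; no longer one exists.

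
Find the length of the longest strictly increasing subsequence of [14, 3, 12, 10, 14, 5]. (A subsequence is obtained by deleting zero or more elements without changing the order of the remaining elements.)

3

One longest increasing subsequence is 3, 12, 14 (positions 2,3,5), of length 3; no longer one exists.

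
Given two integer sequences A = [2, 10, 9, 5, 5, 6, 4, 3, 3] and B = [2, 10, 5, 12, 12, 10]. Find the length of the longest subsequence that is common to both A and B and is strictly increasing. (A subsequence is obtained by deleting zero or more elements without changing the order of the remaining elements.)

For each value that appears in both, track the longest common increasing run ending there.
The best achievable length is 2; one witness is 2, 10 (A-positions 1,2, B-positions 1,2).

2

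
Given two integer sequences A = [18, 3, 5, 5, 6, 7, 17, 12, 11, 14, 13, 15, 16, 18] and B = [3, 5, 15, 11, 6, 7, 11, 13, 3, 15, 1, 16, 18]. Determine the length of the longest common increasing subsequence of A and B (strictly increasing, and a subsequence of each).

A longest common strictly increasing subsequence is 3, 5, 6, 7, 11, 13, 15, 16, 18 (length 9); it appears in order in both A and B, and no longer such subsequence exists.

9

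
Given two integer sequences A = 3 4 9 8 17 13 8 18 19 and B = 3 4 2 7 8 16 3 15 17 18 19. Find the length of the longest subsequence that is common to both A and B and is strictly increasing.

A longest common strictly increasing subsequence is 3, 4, 8, 17, 18, 19 (length 6); it appears in order in both A and B, and no longer such subsequence exists.

6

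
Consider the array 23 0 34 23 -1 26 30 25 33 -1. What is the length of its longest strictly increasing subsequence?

Scanning left to right, the best length ending at each element is: 23→1, 0→1, 34→2, 23→2, -1→1, 26→3, 30→4, 25→3, 33→5, -1→1.
So the longest increasing subsequence has length 5, e.g. 0, 23, 26, 30, 33.

5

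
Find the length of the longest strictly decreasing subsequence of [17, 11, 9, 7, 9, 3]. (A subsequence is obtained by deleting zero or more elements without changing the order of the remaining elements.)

Let dp[i] be the longest decreasing subsequence ending at position i. Then dp = [1, 2, 3, 4, 3, 5].
The maximum is 5; one witness is 17, 11, 9, 7, 3 at positions 1,2,3,4,6.

5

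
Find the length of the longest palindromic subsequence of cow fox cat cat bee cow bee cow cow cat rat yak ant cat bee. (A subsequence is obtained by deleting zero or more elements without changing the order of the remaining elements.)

Using dp[i][j] = 2 + dp[i+1][j−1] if the ends match, else max(dp[i+1][j], dp[i][j−1]):
dp[1][15] = 7. A witness is cat cat cow cow cow cat cat at positions 3,4,6,8,9,10,14.

7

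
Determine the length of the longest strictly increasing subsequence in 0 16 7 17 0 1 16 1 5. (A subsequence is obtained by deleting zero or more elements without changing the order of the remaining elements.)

Let dp[i] be the longest increasing subsequence ending at position i. Then dp = [1, 2, 2, 3, 1, 2, 3, 2, 3].
The maximum is 3; one witness is 0, 16, 17 at positions 1,2,4.

3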